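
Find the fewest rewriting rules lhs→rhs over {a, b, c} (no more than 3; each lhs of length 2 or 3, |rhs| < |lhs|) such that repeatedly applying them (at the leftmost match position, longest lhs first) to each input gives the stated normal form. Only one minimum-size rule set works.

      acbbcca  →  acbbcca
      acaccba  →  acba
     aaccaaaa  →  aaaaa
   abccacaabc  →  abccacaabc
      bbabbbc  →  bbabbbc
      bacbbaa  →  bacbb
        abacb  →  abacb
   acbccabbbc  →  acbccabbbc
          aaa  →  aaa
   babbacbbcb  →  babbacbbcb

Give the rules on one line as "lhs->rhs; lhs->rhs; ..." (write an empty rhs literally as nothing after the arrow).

  | acbbcca
  | acaccba => acba
  | aaccaaaa => aaaaa
  | abccacaabc

acc->; baa->b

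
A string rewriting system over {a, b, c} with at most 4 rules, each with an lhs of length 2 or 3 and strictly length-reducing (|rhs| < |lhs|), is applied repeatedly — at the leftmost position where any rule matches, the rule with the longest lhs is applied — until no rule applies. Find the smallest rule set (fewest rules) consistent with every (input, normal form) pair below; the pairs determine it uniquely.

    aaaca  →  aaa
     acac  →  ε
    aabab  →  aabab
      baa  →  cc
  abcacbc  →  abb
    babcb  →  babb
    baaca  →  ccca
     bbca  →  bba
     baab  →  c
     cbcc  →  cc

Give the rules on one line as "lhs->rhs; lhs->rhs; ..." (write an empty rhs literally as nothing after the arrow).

ac->; baa->cc; bc->b; cb->

  | aaaca => aaa
  | acac => ac => ε
  | aabab
  | baa => cc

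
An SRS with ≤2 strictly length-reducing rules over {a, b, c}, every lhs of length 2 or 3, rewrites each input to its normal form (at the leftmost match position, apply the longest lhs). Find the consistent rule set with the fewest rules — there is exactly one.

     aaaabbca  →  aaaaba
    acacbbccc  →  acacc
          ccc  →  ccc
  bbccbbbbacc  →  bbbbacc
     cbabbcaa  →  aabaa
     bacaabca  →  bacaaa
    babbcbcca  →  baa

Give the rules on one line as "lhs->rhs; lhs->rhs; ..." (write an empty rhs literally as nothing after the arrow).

bc->; cba->aa

  | aaaabbca => aaaaba
  | acacbbccc => acacbcc => acacc
  | ccc
  | bbccbbbbacc => bcbbbbacc => bbbbacc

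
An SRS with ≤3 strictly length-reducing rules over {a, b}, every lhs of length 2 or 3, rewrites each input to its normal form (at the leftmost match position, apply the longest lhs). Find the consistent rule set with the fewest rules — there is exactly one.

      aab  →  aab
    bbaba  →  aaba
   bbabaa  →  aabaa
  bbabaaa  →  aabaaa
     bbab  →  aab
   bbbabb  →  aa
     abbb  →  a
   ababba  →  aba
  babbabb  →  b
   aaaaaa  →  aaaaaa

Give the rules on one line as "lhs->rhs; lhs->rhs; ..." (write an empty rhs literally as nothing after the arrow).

bab->; bb->a; bbb->

  | aab
  | bbaba => aaba
  | bbabaa => aabaa
  | bbabaaa => aabaaa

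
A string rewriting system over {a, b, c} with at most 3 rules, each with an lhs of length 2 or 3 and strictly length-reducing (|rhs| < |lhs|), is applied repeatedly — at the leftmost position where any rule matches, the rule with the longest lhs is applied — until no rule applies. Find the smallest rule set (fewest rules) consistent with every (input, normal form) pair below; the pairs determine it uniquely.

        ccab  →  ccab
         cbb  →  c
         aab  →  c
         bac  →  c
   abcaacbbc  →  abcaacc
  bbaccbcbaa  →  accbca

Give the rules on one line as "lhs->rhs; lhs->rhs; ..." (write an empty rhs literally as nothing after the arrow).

aab->c; ba->; bb->

  | ccab
  | cbb => c
  | aab => c
  | bac => c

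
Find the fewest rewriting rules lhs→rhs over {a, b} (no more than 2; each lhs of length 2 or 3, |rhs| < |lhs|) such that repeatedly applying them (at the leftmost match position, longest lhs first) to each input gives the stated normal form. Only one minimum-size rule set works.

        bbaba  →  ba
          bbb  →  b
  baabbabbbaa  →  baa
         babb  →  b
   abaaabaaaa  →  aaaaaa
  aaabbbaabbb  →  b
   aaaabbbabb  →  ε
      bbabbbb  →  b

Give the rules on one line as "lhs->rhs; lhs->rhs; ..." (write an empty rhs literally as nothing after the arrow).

  | bbaba => baba => ba
  | bbb => bb => b
  | baabbabbbaa => bababbbaa => babbbaa => bbbaa => bbaa => baa
  | babb => bb => b

ab->; bb->b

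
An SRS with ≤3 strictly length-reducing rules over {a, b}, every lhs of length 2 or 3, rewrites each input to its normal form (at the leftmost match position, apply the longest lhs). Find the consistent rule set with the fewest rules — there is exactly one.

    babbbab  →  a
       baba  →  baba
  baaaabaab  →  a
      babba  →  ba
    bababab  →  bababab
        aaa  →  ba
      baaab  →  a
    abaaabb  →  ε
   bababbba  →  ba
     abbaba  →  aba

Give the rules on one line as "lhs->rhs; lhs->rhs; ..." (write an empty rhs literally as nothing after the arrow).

  | babbbab => bbab => aab => bb => a
  | baba
  | baaaabaab => bbaabaab => aaabaab => babaab => babbb => bb => a
  | babba => ba

aa->b; abb->; bb->a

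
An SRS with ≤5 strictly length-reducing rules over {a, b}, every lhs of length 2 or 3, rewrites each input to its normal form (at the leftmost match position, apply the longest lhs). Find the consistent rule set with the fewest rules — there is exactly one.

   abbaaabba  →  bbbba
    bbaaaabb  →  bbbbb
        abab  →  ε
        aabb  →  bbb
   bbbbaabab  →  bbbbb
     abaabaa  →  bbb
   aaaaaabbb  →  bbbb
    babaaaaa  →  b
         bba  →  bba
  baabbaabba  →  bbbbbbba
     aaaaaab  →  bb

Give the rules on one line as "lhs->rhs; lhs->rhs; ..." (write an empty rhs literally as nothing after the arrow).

aa->b; aaa->aa; ab->; bab->

  | abbaaabba => baaabba => baabba => bbbba
  | bbaaaabb => bbaaabb => bbaabb => bbbbb
  | abab => ab => ε
  | aabb => bbb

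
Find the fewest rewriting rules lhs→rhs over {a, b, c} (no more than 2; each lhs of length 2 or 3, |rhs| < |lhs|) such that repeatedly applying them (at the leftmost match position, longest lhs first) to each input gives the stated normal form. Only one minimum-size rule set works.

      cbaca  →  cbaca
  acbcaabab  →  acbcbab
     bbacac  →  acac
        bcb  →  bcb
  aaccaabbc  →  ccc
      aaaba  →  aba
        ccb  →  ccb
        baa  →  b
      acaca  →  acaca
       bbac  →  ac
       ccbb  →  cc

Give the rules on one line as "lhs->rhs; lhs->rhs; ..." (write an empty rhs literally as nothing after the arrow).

  | cbaca
  | acbcaabab => acbcbab
  | bbacac => acac
  | bcb

aa->; bb->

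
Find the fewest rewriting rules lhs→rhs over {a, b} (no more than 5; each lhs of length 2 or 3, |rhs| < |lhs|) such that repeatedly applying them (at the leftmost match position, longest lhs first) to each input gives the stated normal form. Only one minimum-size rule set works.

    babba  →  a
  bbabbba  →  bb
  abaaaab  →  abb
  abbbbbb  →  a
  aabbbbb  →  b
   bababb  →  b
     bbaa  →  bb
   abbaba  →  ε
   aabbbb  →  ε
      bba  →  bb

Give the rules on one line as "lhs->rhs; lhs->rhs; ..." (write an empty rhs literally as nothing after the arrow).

aa->; aab->; ba->b; bbb->

  | babba => bbba => a
  | bbabbba => bbbbba => bba => bb
  | abaaaab => abaaab => abaab => abab => abb
  | abbbbbb => abbb => a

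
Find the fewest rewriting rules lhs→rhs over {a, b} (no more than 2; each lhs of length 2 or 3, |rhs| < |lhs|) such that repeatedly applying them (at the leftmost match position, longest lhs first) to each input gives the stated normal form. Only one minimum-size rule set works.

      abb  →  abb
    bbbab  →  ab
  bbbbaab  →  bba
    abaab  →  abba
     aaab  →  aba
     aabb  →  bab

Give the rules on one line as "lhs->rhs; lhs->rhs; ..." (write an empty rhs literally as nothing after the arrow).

aab->ba; bbb->

  | abb
  | bbbab => ab
  | bbbbaab => baab => bba
  | abaab => abba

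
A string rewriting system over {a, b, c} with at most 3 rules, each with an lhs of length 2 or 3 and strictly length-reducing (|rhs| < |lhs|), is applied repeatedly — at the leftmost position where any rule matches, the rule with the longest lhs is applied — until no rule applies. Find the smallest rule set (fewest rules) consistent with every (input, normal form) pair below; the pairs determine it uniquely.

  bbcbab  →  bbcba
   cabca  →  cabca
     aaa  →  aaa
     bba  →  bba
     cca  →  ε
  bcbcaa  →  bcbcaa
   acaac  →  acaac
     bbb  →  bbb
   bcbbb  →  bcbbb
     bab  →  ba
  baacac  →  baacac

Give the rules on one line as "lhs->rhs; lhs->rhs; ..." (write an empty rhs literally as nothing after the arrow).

bab->ba; cca->

  | bbcbab => bbcba
  | cabca
  | aaa
  | bba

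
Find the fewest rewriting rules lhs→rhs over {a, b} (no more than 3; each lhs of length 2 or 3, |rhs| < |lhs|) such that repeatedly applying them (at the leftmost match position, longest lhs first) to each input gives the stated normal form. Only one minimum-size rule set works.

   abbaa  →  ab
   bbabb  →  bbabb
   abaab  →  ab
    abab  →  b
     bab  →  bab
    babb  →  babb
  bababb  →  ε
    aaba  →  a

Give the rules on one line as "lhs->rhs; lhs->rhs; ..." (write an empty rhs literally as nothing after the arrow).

aba->; baa->; bbb->

  | abbaa => ab
  | bbabb
  | abaab => ab
  | abab => b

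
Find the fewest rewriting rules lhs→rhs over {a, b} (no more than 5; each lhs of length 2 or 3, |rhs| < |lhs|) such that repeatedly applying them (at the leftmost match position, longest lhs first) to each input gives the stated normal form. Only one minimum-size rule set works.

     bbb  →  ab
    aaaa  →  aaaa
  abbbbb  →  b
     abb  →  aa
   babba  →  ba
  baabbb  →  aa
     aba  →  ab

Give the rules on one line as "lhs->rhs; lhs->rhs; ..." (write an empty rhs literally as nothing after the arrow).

  | bbb => ab
  | aaaa
  | abbbbb => aabbb => babb => baa => b
  | abb => aa

aab->ba; aba->ab; baa->b; bb->a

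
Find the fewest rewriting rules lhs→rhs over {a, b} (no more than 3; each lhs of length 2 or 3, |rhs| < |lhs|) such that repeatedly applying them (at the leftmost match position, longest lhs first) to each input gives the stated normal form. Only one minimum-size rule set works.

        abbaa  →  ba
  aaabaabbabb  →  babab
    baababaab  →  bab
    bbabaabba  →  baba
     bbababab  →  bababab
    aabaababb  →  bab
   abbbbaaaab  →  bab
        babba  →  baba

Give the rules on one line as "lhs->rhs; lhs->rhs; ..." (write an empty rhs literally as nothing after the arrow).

  | abbaa => abaa => aaa => ba
  | aaabaabbabb => babaabbabb => baaabbabb => aaabbabb => babbabb => bababb => babab
  | baababaab => aababaab => bbabaab => babaab => baaab => aaab => bab
  | bbabaabba => babaabba => baaabba => aaabba => babba => baba

aa->b; baa->aa; bb->b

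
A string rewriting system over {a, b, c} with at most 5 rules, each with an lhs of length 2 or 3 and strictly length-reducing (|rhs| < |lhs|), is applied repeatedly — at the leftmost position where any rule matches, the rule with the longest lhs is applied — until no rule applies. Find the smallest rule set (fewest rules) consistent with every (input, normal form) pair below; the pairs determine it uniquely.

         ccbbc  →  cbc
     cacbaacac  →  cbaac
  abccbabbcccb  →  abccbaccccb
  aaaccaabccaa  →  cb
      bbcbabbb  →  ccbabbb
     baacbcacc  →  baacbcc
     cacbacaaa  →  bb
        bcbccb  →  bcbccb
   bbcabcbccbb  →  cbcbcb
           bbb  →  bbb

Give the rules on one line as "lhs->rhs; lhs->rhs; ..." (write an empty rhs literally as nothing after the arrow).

  | ccbbc => cbc
  | cacbaacac => cbaacac => cbaac
  | abccbabbcccb => abccbaccccb
  | aaaccaabccaa => bbccaabccaa => cccaabccaa => ccabccaa => cbccaa => cbca => cb

aaa->bb; bbc->cc; ca->; cbb->b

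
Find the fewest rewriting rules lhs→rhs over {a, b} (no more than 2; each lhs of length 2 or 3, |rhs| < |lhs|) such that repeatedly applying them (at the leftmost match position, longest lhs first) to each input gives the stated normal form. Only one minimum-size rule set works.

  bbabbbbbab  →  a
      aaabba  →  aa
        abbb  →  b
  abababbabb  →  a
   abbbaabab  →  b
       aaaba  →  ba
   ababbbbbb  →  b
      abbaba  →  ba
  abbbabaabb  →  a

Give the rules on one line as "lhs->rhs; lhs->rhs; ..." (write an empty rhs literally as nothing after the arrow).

  | bbabbbbbab => aabbbbbab => abbbbbab => bbbbbab => abbbab => bbbab => abab => bab => bb => a
  | aaabba => aabba => abba => bba => aa
  | abbb => bbb => ab => b
  | abababbabb => bababbabb => bbabbabb => aabbabb => abbabb => bbabb => aabb => abb => bb => a

ab->b; bb->a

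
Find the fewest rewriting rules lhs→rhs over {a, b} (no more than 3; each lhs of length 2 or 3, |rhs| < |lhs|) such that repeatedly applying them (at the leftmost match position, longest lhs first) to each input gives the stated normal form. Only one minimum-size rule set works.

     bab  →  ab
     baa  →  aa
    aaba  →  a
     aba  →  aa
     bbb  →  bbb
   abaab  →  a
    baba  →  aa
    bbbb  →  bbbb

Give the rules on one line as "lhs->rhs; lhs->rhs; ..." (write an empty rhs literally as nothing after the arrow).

  | bab => ab
  | baa => aa
  | aaba => a
  | aba => aa

aab->; ba->a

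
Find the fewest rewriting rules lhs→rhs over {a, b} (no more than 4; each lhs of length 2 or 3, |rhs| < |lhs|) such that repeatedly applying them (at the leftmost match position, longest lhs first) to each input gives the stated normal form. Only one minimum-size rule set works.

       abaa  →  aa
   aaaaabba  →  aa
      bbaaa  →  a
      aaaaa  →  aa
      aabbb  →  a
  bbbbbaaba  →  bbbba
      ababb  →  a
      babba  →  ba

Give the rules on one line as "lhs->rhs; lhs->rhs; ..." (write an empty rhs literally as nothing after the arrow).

  | abaa => aaa => aa
  | aaaaabba => aaaabba => aaabba => aabba => aa
  | bbaaa => baba => baa => ab => a
  | aaaaa => aaaa => aaa => aa

aaa->aa; ab->a; abb->; baa->ab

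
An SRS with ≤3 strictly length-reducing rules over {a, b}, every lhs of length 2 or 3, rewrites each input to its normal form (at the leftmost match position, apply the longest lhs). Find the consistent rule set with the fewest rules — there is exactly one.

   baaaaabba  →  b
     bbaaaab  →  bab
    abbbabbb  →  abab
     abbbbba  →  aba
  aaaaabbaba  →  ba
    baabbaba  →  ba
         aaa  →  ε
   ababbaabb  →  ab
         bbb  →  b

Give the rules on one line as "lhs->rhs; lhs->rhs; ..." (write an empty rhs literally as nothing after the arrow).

aaa->; abb->a; bb->b

  | baaaaabba => baabba => baaa => b
  | bbaaaab => baaaab => bab
  | abbbabbb => ababbb => abab
  | abbbbba => abbba => aba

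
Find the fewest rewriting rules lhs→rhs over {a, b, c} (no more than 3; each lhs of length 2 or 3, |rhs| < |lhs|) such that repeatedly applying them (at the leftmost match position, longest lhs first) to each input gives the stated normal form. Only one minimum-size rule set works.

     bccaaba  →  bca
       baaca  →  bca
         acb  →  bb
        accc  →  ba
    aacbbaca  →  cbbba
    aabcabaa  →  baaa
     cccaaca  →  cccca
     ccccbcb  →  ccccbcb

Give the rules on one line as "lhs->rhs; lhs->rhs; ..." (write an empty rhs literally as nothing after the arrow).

ab->c; ac->b; bcc->ba

  | bccaaba => baaaba => baaca => baba => bca
  | baaca => baba => bca
  | acb => bb
  | accc => bcc => ba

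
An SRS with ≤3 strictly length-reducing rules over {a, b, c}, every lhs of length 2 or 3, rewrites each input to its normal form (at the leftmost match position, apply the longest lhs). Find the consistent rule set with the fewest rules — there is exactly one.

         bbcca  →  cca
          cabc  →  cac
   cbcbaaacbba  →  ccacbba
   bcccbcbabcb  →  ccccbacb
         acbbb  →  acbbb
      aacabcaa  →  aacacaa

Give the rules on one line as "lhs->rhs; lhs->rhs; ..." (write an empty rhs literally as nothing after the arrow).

baa->; bc->c

  | bbcca => bcca => cca
  | cabc => cac
  | cbcbaaacbba => ccbaaacbba => ccacbba
  | bcccbcbabcb => cccbcbabcb => ccccbabcb => ccccbacb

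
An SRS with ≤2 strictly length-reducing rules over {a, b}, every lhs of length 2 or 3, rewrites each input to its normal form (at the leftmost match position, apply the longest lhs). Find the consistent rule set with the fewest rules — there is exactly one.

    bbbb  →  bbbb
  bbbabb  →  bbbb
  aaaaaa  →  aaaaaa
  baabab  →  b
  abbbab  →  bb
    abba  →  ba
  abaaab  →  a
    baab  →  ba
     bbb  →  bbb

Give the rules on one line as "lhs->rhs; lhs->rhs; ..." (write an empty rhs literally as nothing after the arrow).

ab->; aba->

  | bbbb
  | bbbabb => bbbb
  | aaaaaa
  | baabab => bab => b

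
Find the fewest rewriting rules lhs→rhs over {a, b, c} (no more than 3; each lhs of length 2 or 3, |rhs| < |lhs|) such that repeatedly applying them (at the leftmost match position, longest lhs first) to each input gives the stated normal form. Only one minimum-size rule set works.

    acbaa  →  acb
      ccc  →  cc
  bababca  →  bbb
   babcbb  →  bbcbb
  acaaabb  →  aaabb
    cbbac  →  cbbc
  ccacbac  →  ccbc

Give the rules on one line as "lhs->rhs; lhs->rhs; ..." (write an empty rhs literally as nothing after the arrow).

  | acbaa => acba => acb
  | ccc => cc
  | bababca => bbabca => bbbca => bbb
  | babcbb => bbcbb

ba->b; ca->; ccc->cc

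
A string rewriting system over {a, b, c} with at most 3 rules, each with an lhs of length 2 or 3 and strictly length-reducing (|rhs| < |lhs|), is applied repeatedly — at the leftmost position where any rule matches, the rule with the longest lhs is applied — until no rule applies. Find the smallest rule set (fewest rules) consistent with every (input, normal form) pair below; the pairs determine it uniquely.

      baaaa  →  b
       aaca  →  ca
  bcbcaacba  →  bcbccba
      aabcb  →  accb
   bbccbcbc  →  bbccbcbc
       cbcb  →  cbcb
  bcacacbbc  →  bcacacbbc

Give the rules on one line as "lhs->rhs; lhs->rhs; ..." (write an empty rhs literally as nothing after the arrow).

aa->; aab->ac

  | baaaa => baa => b
  | aaca => ca
  | bcbcaacba => bcbccba
  | aabcb => accb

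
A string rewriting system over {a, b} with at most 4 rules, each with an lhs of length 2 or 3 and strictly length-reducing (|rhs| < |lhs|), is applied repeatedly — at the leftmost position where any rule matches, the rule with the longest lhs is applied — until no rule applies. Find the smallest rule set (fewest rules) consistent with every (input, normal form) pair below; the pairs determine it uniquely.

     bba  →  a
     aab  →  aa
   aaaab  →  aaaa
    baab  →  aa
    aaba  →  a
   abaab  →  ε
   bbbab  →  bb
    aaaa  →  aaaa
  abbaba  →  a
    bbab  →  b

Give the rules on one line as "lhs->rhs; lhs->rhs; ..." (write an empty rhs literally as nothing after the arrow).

ab->a; aba->b; ba->a; bab->

  | bba => ba => a
  | aab => aa
  | aaaab => aaaa
  | baab => aab => aa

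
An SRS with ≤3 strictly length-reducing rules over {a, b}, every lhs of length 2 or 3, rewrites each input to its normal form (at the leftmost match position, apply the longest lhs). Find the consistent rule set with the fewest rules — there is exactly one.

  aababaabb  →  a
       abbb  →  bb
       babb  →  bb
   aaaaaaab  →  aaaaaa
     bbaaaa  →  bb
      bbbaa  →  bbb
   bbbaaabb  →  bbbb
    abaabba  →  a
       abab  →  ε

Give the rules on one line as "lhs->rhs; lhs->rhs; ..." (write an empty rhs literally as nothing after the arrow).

  | aababaabb => aabaabb => aaabb => aab => a
  | abbb => bb
  | babb => bb
  | aaaaaaab => aaaaaa

ab->; baa->b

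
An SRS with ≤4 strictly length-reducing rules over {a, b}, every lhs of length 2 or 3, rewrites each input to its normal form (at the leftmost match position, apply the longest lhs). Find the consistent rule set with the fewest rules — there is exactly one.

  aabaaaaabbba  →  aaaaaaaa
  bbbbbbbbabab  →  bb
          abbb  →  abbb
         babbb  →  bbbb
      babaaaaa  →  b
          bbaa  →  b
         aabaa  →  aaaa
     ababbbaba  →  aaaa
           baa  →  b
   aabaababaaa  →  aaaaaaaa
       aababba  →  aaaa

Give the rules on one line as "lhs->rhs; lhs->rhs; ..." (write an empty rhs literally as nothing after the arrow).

aba->aa; ba->b; bba->ba

  | aabaaaaabbba => aaaaaaabbba => aaaaaaabba => aaaaaaaba => aaaaaaaa
  | bbbbbbbbabab => bbbbbbbabab => bbbbbbabab => bbbbbabab => bbbbabab => bbbabab => bbabab => babab => bbab => bab => bb
  | abbb
  | babbb => bbbb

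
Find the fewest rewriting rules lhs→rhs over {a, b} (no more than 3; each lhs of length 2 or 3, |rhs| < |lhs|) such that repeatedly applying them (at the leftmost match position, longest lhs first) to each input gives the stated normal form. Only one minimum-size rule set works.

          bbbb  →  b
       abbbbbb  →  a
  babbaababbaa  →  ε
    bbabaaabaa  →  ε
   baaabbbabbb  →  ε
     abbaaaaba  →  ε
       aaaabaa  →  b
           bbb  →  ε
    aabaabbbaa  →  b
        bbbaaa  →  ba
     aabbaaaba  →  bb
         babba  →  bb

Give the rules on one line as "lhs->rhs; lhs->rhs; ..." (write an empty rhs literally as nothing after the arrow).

  | bbbb => b
  | abbbbbb => abbbbb => abbbb => abbb => abb => ab => a
  | babbaababbaa => babaababbaa => baaababbaa => bbababbaa => bbaabbaa => bbbbbaa => bbaa => bbb => ε
  | bbabaaabaa => bbaaaabaa => bbbaabaa => aabaa => bbaa => bbb => ε

aa->b; ab->a; bbb->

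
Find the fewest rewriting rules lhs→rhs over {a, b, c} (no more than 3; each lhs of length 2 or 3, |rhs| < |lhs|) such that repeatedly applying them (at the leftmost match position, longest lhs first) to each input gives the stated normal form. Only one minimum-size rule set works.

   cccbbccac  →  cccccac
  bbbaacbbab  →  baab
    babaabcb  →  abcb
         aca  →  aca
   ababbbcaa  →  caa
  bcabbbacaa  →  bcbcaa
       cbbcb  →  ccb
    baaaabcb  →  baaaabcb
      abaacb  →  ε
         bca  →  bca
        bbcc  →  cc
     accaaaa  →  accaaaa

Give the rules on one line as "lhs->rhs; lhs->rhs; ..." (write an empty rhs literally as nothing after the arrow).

  | cccbbccac => cccccac
  | bbbaacbbab => baacbbab => babbab => baab
  | babaabcb => bbabcb => abcb
  | aca

aba->b; acb->b; bb->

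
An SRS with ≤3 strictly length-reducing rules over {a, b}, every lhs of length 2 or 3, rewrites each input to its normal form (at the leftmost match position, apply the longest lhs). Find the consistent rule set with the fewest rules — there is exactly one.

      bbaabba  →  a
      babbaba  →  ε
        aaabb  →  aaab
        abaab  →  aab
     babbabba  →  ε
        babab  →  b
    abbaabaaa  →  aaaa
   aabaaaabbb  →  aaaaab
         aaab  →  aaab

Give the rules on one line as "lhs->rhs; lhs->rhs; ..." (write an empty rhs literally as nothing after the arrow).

  | bbaabba => baabba => abba => aba => a
  | babbaba => bbaba => baba => ba => ε
  | aaabb => aaab
  | abaab => aab

ba->; bb->b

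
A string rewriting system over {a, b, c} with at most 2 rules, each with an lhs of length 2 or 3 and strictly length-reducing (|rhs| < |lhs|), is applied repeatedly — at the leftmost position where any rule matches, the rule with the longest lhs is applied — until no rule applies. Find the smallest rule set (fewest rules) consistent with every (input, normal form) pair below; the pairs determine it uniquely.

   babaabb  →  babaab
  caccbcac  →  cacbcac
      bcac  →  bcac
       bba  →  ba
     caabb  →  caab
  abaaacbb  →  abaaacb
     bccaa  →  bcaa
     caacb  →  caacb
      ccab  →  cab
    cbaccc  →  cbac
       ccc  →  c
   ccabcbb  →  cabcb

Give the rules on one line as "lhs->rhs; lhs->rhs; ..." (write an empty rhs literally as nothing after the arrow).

  | babaabb => babaab
  | caccbcac => cacbcac
  | bcac
  | bba => ba

bb->b; cc->c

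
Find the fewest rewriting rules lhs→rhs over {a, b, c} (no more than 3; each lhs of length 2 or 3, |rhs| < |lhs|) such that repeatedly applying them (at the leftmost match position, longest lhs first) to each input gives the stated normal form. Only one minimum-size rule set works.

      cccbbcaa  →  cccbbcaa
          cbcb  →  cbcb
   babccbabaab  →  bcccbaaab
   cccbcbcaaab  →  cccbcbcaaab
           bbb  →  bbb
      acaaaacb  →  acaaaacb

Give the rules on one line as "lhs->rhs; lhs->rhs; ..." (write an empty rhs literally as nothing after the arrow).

  | cccbbcaa
  | cbcb
  | babccbabaab => bcccbabaab => bcccbaaab
  | cccbcbcaaab

aba->aa; abc->cc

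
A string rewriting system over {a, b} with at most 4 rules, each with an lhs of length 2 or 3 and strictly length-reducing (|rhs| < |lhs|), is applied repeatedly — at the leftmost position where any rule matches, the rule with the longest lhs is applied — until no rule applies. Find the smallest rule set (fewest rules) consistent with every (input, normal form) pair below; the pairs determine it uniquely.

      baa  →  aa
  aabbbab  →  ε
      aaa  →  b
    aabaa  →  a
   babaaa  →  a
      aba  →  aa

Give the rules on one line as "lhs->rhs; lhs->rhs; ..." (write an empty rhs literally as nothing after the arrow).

aaa->b; ba->a; bb->

  | baa => aa
  | aabbbab => aabab => aaab => bb => ε
  | aaa => b
  | aabaa => aaaa => ba => a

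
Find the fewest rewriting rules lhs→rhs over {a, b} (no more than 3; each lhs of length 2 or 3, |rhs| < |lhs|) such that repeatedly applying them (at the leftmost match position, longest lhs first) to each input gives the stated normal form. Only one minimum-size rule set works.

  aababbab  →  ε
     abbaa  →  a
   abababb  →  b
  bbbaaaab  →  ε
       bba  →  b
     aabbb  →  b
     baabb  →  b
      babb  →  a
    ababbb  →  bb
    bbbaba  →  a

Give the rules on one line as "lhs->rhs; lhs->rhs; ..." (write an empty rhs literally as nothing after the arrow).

ab->; ba->; bab->aa

  | aababbab => aabbab => abab => ab => ε
  | abbaa => baa => a
  | abababb => ababb => abb => b
  | bbbaaaab => bbaaab => baab => ab => ε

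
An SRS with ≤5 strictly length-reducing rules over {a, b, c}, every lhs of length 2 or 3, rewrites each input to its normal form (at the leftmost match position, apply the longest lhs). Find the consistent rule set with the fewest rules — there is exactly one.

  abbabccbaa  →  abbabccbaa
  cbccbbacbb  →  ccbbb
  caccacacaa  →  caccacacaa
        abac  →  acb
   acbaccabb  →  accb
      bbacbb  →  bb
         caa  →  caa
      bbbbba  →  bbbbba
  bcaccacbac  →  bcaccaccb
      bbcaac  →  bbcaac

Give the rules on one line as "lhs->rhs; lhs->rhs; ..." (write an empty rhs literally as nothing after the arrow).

  | abbabccbaa
  | cbccbbacbb => ccbbacbb => ccbcbbb => ccbbb
  | caccacacaa
  | abac => acb

bac->cb; bcb->; cab->c; cbc->c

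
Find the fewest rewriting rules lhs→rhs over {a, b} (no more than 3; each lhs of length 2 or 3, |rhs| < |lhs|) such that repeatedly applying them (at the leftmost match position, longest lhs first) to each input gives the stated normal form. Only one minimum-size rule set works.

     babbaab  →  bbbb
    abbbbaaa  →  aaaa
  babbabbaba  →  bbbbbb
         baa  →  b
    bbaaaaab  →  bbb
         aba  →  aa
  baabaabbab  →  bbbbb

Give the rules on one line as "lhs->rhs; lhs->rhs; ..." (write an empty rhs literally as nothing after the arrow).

  | babbaab => bbbaab => bbbab => bbbb
  | abbbbaaa => abbbaaa => abbaaa => abaaa => aaaa
  | babbabbaba => bbbabbaba => bbbbbaba => bbbbbba => bbbbbb
  | baa => ba => b

ab->a; ba->b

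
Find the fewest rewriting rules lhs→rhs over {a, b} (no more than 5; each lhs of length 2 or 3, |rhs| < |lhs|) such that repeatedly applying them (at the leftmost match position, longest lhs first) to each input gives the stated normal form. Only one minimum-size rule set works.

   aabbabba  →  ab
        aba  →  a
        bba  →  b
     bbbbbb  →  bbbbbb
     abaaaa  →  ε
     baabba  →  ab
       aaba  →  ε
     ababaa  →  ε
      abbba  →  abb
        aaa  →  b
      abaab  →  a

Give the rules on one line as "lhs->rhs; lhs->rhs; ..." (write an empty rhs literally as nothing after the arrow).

  | aabbabba => ababba => abba => ab
  | aba => a
  | bba => b
  | bbbbbb

aa->; aaa->b; aab->a; ba->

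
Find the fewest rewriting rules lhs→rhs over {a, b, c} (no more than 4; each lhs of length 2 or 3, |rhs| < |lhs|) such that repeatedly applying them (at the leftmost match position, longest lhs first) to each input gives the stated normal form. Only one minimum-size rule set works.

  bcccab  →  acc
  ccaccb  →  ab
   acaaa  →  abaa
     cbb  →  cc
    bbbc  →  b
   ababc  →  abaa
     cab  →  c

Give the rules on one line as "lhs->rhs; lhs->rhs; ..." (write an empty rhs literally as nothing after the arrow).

  | bcccab => accab => acbb => acc
  | ccaccb => cbccb => cacb => bcb => ab
  | acaaa => abaa
  | cbb => cc

bb->c; bc->a; ca->b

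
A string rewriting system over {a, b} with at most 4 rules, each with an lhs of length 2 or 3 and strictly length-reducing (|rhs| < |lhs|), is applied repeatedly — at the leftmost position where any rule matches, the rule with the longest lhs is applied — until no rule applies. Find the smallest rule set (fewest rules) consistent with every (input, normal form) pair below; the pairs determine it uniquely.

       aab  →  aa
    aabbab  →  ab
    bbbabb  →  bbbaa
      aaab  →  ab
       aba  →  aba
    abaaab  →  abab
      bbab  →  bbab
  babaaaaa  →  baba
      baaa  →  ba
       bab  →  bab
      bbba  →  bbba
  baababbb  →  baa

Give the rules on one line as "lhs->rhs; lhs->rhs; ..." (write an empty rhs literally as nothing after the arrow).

aaa->a; aab->aa; abb->aa

  | aab => aa
  | aabbab => aabab => aaab => ab
  | bbbabb => bbbaa
  | aaab => ab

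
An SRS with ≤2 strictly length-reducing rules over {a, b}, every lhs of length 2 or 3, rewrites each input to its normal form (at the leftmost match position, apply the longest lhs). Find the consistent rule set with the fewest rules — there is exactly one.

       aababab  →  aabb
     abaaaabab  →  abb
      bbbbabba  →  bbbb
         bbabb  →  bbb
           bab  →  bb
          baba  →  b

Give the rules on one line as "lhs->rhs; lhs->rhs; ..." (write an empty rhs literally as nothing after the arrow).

  | aababab => aabbab => aabb
  | abaaaabab => abaaabab => abaabab => ababab => abbab => abb
  | bbbbabba => bbbbba => bbbb
  | bbabb => bbb

ba->b; bba->b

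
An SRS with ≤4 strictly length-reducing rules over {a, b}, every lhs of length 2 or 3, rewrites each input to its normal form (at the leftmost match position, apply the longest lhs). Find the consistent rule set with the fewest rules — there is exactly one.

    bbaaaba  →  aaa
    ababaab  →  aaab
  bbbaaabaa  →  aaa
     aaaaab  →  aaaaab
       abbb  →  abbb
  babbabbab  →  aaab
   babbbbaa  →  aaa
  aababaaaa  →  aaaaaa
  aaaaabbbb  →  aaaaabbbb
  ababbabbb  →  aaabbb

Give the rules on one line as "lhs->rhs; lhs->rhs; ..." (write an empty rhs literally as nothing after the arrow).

  | bbaaaba => aaaba => aaa
  | ababaab => aabaab => aaab
  | bbbaaabaa => baaabaa => aabaa => aaa
  | aaaaab

ba->; bab->ab; bba->a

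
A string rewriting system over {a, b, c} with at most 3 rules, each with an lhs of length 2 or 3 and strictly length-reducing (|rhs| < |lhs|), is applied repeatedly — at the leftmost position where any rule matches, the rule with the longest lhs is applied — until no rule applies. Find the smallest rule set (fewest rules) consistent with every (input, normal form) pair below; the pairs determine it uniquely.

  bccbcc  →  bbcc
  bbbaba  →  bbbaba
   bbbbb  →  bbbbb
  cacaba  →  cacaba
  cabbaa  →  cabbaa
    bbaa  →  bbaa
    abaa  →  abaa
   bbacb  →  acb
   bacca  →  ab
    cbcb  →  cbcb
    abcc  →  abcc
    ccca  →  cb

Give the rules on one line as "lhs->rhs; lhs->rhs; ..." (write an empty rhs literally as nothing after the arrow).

bac->ac; cca->b; ccb->b

  | bccbcc => bbcc
  | bbbaba
  | bbbbb
  | cacaba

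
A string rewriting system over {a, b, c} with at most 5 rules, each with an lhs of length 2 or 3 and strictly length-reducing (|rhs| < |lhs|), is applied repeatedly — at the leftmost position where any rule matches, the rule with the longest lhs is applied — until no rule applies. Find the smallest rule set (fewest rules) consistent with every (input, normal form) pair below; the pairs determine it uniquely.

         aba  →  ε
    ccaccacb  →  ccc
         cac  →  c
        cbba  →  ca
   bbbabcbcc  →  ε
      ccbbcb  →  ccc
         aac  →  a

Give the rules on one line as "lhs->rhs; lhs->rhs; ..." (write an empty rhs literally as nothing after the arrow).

ac->; ba->c; bc->; cb->c

  | aba => ac => ε
  | ccaccacb => cccacb => cccb => ccc
  | cac => c
  | cbba => cba => ca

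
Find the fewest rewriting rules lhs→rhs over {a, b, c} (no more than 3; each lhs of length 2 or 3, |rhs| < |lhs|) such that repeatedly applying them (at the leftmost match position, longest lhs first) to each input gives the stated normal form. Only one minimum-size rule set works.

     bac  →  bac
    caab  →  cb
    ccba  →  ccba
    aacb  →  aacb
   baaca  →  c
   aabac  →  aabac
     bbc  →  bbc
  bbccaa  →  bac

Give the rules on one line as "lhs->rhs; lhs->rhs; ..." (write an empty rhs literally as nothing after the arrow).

  | bac
  | caab => cab => cb
  | ccba
  | aacb

baa->; bcc->ac; ca->c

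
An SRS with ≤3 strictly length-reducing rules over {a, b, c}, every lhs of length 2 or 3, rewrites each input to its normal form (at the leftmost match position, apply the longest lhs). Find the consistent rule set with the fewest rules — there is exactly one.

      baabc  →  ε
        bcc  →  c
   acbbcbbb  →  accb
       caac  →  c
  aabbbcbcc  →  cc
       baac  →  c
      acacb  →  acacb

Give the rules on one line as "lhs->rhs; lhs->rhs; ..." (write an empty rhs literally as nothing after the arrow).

  | baabc => bbbc => bc => ε
  | bcc => c
  | acbbcbbb => accbbb => accb
  | caac => cbc => c

aa->b; bb->; bc->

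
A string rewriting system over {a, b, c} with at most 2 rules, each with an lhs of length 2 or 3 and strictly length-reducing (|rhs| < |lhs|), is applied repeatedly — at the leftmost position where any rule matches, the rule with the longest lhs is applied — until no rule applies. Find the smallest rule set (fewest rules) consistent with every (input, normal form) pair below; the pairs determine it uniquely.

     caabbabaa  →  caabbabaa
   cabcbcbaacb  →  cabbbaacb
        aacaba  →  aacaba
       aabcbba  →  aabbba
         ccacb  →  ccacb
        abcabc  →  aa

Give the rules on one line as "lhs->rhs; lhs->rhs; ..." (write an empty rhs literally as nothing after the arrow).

  | caabbabaa
  | cabcbcbaacb => cabbcbaacb => cabbbaacb
  | aacaba
  | aabcbba => aabbba

bc->; bcb->bb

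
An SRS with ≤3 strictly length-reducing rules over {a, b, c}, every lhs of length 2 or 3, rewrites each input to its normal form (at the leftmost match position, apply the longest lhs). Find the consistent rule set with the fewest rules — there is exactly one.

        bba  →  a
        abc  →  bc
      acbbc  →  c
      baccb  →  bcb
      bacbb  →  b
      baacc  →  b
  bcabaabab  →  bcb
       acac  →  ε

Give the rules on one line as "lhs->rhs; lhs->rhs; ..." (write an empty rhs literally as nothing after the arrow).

ab->b; ac->; bb->

  | bba => a
  | abc => bc
  | acbbc => bbc => c
  | baccb => bcb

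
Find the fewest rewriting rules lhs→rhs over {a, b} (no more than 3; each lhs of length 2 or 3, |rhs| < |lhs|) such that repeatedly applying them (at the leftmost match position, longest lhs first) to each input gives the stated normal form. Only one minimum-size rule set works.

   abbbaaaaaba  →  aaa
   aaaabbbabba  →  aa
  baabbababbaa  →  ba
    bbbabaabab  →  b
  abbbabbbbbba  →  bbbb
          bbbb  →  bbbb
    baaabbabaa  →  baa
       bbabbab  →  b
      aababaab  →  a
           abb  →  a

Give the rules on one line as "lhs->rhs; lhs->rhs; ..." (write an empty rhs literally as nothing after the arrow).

  | abbbaaaaaba => abbaaaaaba => abaaaaaba => aaaaba => aaa
  | aaaabbbabba => aaaabbabba => aaaababba => aaabba => aaaba => aa
  | baabbababbaa => baabababbaa => bababbaa => bbbaa => ba
  | bbbabaabab => bbaabab => abab => b

ab->a; aba->; bba->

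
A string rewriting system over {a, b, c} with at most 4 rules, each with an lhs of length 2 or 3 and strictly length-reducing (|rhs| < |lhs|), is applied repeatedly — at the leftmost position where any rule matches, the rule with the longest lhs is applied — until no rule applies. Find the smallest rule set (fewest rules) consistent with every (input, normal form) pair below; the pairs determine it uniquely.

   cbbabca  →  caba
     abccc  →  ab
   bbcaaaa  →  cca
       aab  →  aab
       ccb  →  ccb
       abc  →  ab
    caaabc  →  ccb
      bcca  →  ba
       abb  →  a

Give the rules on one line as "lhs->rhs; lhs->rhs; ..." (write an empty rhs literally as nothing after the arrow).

aaa->c; bb->; bc->b

  | cbbabca => cabca => caba
  | abccc => abcc => abc => ab
  | bbcaaaa => caaaa => cca
  | aab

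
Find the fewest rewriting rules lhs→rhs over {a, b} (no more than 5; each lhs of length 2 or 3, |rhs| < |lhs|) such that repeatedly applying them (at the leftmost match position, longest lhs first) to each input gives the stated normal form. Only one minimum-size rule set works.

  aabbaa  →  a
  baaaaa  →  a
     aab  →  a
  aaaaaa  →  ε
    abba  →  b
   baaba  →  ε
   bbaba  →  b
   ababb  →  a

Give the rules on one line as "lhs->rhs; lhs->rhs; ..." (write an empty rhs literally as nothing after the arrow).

  | aabbaa => bbbaa => abaa => baa => a
  | baaaaa => aaaa => baa => a
  | aab => bb => a
  | aaaaaa => baaaa => aaa => ba => ε

aa->b; ab->b; ba->; bb->a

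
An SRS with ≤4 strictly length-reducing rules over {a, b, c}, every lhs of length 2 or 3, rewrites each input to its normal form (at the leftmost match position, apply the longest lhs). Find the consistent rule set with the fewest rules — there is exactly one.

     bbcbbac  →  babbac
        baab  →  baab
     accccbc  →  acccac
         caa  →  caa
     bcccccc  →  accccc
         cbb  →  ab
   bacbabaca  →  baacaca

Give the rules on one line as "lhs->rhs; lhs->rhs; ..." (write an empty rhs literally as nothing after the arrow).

  | bbcbbac => babbac
  | baab
  | accccbc => acccac
  | caa

aba->ca; bc->a; cb->a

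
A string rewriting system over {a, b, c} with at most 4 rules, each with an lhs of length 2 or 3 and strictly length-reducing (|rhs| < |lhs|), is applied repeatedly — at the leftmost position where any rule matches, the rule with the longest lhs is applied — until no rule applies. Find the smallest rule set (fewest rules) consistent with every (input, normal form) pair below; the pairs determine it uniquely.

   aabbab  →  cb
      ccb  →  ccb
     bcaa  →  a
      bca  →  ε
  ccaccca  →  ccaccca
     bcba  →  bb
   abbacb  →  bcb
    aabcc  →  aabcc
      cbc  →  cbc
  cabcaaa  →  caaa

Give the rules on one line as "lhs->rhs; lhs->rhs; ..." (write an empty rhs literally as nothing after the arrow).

  | aabbab => acbab => abb => cb
  | ccb
  | bcaa => a
  | bca => ε

abb->cb; bca->; cba->b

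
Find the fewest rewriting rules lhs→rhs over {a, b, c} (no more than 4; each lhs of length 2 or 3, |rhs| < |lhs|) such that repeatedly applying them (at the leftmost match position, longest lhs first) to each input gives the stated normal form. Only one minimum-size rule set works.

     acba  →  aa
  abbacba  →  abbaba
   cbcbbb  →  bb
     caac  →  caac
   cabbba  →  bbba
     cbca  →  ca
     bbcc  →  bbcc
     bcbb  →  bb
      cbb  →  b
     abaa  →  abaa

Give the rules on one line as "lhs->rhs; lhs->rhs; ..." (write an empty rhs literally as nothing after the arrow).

bac->ba; cab->b; cb->

  | acba => aa
  | abbacba => abbaba
  | cbcbbb => cbbb => bb
  | caac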